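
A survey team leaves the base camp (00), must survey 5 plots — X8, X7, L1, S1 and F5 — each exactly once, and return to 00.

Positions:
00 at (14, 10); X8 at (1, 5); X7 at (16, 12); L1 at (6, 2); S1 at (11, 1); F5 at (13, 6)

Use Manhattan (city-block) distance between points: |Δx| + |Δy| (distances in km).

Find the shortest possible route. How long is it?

52 km — the shortest possible round trip.

There are 60 distinct closed tours to check (reversals are equivalent).
00-X8-X7-L1-S1-F5-00: 18+22+20+6+7+5 = 78
00-X8-X7-L1-F5-S1-00: 18+22+20+11+7+12 = 90
00-X8-X7-S1-L1-F5-00: 18+22+16+6+11+5 = 78
00-X8-X7-S1-F5-L1-00: 18+22+16+7+11+16 = 90
00-X8-X7-F5-L1-S1-00: 18+22+9+11+6+12 = 78
00-X8-X7-F5-S1-L1-00: 18+22+9+7+6+16 = 78
00-X8-L1-X7-S1-F5-00: 18+8+20+16+7+5 = 74
00-X8-L1-X7-F5-S1-00: 18+8+20+9+7+12 = 74
00-X8-L1-S1-X7-F5-00: 18+8+6+16+9+5 = 62
00-X8-L1-S1-F5-X7-00: 18+8+6+7+9+4 = 52
00-X8-L1-F5-X7-S1-00: 18+8+11+9+16+12 = 74
00-X8-L1-F5-S1-X7-00: 18+8+11+7+16+4 = 64
00-X8-S1-X7-L1-F5-00: 18+14+16+20+11+5 = 84
00-X8-S1-X7-F5-L1-00: 18+14+16+9+11+16 = 84
… (46 more)
The minimum is 52.
One optimal route: 00 → X8 → L1 → S1 → F5 → X7 → 00 (or its reverse).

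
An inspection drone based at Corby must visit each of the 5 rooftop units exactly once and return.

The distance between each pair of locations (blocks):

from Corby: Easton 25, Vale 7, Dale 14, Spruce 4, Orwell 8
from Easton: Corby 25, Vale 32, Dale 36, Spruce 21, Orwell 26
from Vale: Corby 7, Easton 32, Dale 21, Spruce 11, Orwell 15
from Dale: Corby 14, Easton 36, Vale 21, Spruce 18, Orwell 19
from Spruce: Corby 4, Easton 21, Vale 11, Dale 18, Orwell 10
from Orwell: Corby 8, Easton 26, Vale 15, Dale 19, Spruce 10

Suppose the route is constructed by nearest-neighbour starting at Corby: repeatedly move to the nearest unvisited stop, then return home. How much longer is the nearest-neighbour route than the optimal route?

From Corby: Spruce=4, Vale=7, Orwell=8, Dale=14, Easton=25 → choose Spruce (4).
From Spruce: Orwell=10, Vale=11, Dale=18, Easton=21 → choose Orwell (10).
From Orwell: Vale=15, Dale=19, Easton=26 → choose Vale (15).
From Vale: Dale=21, Easton=32 → choose Dale (21).
From Dale: Easton=36 → choose Easton (36).
NN route Corby → Spruce → Orwell → Vale → Dale → Easton → Corby costs 111.
Optimal: Corby → Vale → Dale → Orwell → Easton → Spruce → Corby costs 98 (by enumerating all 60 distinct tours).
Excess = 111 − 98 = 13.

Excess over optimum: 13 blocks.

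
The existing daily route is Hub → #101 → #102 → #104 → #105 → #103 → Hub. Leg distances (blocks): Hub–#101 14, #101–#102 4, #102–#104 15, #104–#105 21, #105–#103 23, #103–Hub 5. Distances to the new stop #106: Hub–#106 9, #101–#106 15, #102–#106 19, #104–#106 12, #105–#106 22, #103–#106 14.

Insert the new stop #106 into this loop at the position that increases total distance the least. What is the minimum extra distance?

Insertion cost between consecutive stops i–j is d(i,#106) + d(#106,j) − d(i,j):
  between Hub and #101: 9 + 15 − 14 = 10
  between #101 and #102: 15 + 19 − 4 = 30
  between #102 and #104: 19 + 12 − 15 = 16
  between #104 and #105: 12 + 22 − 21 = 13
  between #105 and #103: 22 + 14 − 23 = 13
  between #103 and Hub: 14 + 9 − 5 = 18
Cheapest insertion is between Hub and #101, adding 10.
New total = 82 + 10 = 92.

+10 blocks — insert #106 between Hub and #101.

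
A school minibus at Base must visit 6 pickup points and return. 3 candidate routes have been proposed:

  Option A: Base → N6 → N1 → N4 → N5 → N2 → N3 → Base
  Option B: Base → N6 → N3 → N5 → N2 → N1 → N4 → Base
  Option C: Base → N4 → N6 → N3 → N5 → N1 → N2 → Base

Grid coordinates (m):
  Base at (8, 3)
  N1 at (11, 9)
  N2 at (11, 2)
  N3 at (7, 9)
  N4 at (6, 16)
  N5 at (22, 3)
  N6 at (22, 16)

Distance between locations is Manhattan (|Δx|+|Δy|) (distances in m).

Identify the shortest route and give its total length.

Option A: 27 + 18 + 12 + 29 + 12 + 11 + 7 = 116
Option B: 27 + 22 + 21 + 12 + 7 + 12 + 15 = 116
Option C: 15 + 16 + 22 + 21 + 17 + 7 + 4 = 102

Shortest is Option C, total 102 m.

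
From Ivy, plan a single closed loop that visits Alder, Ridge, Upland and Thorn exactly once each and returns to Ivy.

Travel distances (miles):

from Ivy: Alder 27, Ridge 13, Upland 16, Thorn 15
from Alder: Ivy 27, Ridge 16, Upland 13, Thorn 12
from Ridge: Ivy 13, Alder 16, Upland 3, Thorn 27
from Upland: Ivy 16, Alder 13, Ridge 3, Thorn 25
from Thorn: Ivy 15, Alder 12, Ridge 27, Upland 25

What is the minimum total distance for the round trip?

Ivy → Alder → Ridge → Upland → Thorn → Ivy: 27+16+3+25+15 = 86
Ivy → Alder → Ridge → Thorn → Upland → Ivy: 27+16+27+25+16 = 111
Ivy → Alder → Upland → Ridge → Thorn → Ivy: 27+13+3+27+15 = 85
Ivy → Alder → Upland → Thorn → Ridge → Ivy: 27+13+25+27+13 = 105
Ivy → Alder → Thorn → Ridge → Upland → Ivy: 27+12+27+3+16 = 85
Ivy → Alder → Thorn → Upland → Ridge → Ivy: 27+12+25+3+13 = 80
Ivy → Ridge → Alder → Upland → Thorn → Ivy: 13+16+13+25+15 = 82
Ivy → Ridge → Alder → Thorn → Upland → Ivy: 13+16+12+25+16 = 82
Ivy → Ridge → Upland → Alder → Thorn → Ivy: 13+3+13+12+15 = 56
Ivy → Ridge → Thorn → Alder → Upland → Ivy: 13+27+12+13+16 = 81
Ivy → Upland → Alder → Ridge → Thorn → Ivy: 16+13+16+27+15 = 87
Ivy → Upland → Ridge → Alder → Thorn → Ivy: 16+3+16+12+15 = 62
The minimum is 56.
One optimal route: Ivy → Ridge → Upland → Alder → Thorn → Ivy (or its reverse).

Shortest round trip = 56 miles.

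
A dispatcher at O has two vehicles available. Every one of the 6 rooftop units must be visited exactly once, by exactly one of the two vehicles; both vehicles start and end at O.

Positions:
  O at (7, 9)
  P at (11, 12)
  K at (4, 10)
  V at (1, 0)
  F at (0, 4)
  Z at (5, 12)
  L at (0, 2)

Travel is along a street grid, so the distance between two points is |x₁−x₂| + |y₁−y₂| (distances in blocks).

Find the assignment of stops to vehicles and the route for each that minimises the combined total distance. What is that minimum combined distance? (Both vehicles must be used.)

Check every non-empty split of the stops between the two vehicles; for each half take its own optimal tour:
  {P} + {K, V, F, Z, L}: 14 + 38 = 52
  {K} + {P, V, F, Z, L}: 8 + 46 = 54
  {P, K} + {V, F, Z, L}: 20 + 38 = 58
  {V} + {P, K, F, Z, L}: 30 + 42 = 72
  {P, V} + {K, F, Z, L}: 44 + 34 = 78
  {K, V} + {P, F, Z, L}: 32 + 42 = 74
  … (31 splits in total)
Best: vehicle 1 O → P → O = 14; vehicle 2 O → V → L → F → K → Z → O = 38; combined 52.

Minimum combined distance: 52 blocks.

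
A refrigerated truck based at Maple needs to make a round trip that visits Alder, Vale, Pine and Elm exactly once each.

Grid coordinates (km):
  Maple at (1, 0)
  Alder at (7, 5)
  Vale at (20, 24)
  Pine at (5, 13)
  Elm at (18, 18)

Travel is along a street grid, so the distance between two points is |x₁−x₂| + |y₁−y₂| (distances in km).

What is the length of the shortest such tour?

86 km — the shortest possible round trip.

There are 12 distinct closed tours to check (reversals are equivalent).
Maple - Alder - Vale - Pine - Elm - Maple: 11+32+26+18+35 = 122
Maple - Alder - Vale - Elm - Pine - Maple: 11+32+8+18+17 = 86
Maple - Alder - Pine - Vale - Elm - Maple: 11+10+26+8+35 = 90
Maple - Alder - Pine - Elm - Vale - Maple: 11+10+18+8+43 = 90
Maple - Alder - Elm - Vale - Pine - Maple: 11+24+8+26+17 = 86
Maple - Alder - Elm - Pine - Vale - Maple: 11+24+18+26+43 = 122
Maple - Vale - Alder - Pine - Elm - Maple: 43+32+10+18+35 = 138
Maple - Vale - Alder - Elm - Pine - Maple: 43+32+24+18+17 = 134
Maple - Vale - Pine - Alder - Elm - Maple: 43+26+10+24+35 = 138
Maple - Vale - Elm - Alder - Pine - Maple: 43+8+24+10+17 = 102
Maple - Pine - Alder - Vale - Elm - Maple: 17+10+32+8+35 = 102
Maple - Pine - Vale - Alder - Elm - Maple: 17+26+32+24+35 = 134
The minimum is 86.
One optimal route: Maple → Alder → Vale → Elm → Pine → Maple (or its reverse).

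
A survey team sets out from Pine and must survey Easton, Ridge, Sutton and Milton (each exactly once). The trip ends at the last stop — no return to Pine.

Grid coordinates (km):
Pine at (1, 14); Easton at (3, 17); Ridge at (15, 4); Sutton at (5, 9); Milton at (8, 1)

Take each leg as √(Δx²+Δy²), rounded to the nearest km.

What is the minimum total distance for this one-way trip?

Minimum one-way distance = 29 km.

There are 4! = 24 possible orderings.
Pine → Easton → Ridge → Sutton → Milton: 4+18+11+9 = 42
Pine → Easton → Ridge → Milton → Sutton: 4+18+8+9 = 39
Pine → Easton → Sutton → Ridge → Milton: 4+8+11+8 = 31
Pine → Easton → Sutton → Milton → Ridge: 4+8+9+8 = 29
Pine → Easton → Milton → Ridge → Sutton: 4+17+8+11 = 40
Pine → Easton → Milton → Sutton → Ridge: 4+17+9+11 = 41
Pine → Ridge → Easton → Sutton → Milton: 17+18+8+9 = 52
Pine → Ridge → Easton → Milton → Sutton: 17+18+17+9 = 61
Pine → Ridge → Sutton → Easton → Milton: 17+11+8+17 = 53
Pine → Ridge → Sutton → Milton → Easton: 17+11+9+17 = 54
Pine → Ridge → Milton → Easton → Sutton: 17+8+17+8 = 50
Pine → Ridge → Milton → Sutton → Easton: 17+8+9+8 = 42
Pine → Sutton → Easton → Ridge → Milton: 6+8+18+8 = 40
Pine → Sutton → Easton → Milton → Ridge: 6+8+17+8 = 39
… (10 more)
The minimum is 29.
One shortest path: Pine → Easton → Sutton → Milton → Ridge.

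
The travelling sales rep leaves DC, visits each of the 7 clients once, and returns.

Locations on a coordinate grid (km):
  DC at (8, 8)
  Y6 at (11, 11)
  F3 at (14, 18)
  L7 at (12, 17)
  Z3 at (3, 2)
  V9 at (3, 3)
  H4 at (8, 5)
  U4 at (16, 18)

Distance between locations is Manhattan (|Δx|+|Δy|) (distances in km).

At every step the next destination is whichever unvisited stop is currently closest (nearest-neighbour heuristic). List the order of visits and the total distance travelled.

58 km along DC → H4 → V9 → Z3 → Y6 → L7 → F3 → U4 → DC.

At DC the remaining stops are H4 3, Y6 6, V9 10, Z3 11, L7 13, F3 16, U4 18; go to H4.
At H4 the remaining stops are V9 7, Z3 8, Y6 9, L7 16, F3 19, U4 21; go to V9.
At V9 the remaining stops are Z3 1, Y6 16, L7 23, F3 26, U4 28; go to Z3.
At Z3 the remaining stops are Y6 17, L7 24, F3 27, U4 29; go to Y6.
At Y6 the remaining stops are L7 7, F3 10, U4 12; go to L7.
At L7 the remaining stops are F3 3, U4 5; go to F3.
At F3 the remaining stops are U4 2; go to U4.
Return U4→DC: 18.
Total = 3 + 7 + 1 + 17 + 7 + 3 + 2 + 18 = 58.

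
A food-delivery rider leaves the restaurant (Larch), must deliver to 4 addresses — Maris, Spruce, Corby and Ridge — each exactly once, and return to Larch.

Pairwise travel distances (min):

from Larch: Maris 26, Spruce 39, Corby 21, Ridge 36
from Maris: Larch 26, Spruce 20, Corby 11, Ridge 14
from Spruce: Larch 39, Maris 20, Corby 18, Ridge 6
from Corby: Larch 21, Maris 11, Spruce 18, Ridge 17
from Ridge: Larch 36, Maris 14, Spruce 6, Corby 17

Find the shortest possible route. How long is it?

Shortest round trip = 85 min.

There are 12 distinct closed tours to check (reversals are equivalent).
Larch-Maris-Spruce-Corby-Ridge-Larch: 26+20+18+17+36 = 117
Larch-Maris-Spruce-Ridge-Corby-Larch: 26+20+6+17+21 = 90
Larch-Maris-Corby-Spruce-Ridge-Larch: 26+11+18+6+36 = 97
Larch-Maris-Corby-Ridge-Spruce-Larch: 26+11+17+6+39 = 99
Larch-Maris-Ridge-Spruce-Corby-Larch: 26+14+6+18+21 = 85
Larch-Maris-Ridge-Corby-Spruce-Larch: 26+14+17+18+39 = 114
Larch-Spruce-Maris-Corby-Ridge-Larch: 39+20+11+17+36 = 123
Larch-Spruce-Maris-Ridge-Corby-Larch: 39+20+14+17+21 = 111
Larch-Spruce-Corby-Maris-Ridge-Larch: 39+18+11+14+36 = 118
Larch-Spruce-Ridge-Maris-Corby-Larch: 39+6+14+11+21 = 91
Larch-Corby-Maris-Spruce-Ridge-Larch: 21+11+20+6+36 = 94
Larch-Corby-Spruce-Maris-Ridge-Larch: 21+18+20+14+36 = 109
The minimum is 85.
One optimal route: Larch → Maris → Ridge → Spruce → Corby → Larch (or its reverse).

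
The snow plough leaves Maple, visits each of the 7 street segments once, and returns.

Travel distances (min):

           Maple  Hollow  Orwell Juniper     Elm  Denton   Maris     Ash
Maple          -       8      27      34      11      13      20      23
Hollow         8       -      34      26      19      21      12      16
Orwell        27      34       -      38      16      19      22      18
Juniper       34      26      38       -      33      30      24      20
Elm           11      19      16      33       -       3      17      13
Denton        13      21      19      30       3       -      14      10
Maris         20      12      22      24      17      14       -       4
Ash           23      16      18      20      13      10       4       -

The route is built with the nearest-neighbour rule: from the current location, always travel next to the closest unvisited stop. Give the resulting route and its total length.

Nearest-neighbour total = 125 min; route Maple → Hollow → Maris → Ash → Denton → Elm → Orwell → Juniper → Maple.

From Maple: distances to unvisited — Hollow=8, Elm=11, Denton=13, Maris=20, Ash=23, Orwell=27, Juniper=34. Nearest is Hollow (8).
From Hollow: distances to unvisited — Maris=12, Ash=16, Elm=19, Denton=21, Juniper=26, Orwell=34. Nearest is Maris (12).
From Maris: distances to unvisited — Ash=4, Denton=14, Elm=17, Orwell=22, Juniper=24. Nearest is Ash (4).
From Ash: distances to unvisited — Denton=10, Elm=13, Orwell=18, Juniper=20. Nearest is Denton (10).
From Denton: distances to unvisited — Elm=3, Orwell=19, Juniper=30. Nearest is Elm (3).
From Elm: distances to unvisited — Orwell=16, Juniper=33. Nearest is Orwell (16).
From Orwell: distances to unvisited — Juniper=38. Nearest is Juniper (38).
Return Juniper→Maple: 34.
Total = 8 + 12 + 4 + 10 + 3 + 16 + 38 + 34 = 125.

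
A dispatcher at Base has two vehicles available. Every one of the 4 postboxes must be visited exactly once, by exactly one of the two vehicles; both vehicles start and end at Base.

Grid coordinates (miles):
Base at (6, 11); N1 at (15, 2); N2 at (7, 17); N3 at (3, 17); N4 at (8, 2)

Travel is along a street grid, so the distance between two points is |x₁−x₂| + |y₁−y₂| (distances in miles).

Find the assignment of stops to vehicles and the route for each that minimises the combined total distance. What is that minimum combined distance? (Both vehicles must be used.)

Check every non-empty split of the stops between the two vehicles; for each half take its own optimal tour:
  {N1} + {N2, N3, N4}: 36 + 40 = 76
  {N2} + {N1, N3, N4}: 14 + 54 = 68
  {N1, N2} + {N3, N4}: 48 + 40 = 88
  {N3} + {N1, N2, N4}: 18 + 48 = 66
  {N1, N3} + {N2, N4}: 54 + 34 = 88
  {N2, N3} + {N1, N4}: 20 + 36 = 56
  … (7 splits in total)
Best: vehicle 1 Base → N2 → N3 → Base = 20; vehicle 2 Base → N1 → N4 → Base = 36; combined 56.

56 miles — the smallest possible combined total.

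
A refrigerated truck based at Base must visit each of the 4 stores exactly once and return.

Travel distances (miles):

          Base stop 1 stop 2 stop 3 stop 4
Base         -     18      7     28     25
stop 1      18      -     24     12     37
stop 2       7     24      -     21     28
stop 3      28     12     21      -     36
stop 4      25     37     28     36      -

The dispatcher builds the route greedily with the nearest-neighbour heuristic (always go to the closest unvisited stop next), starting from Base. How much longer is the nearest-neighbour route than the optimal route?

Base: stop 2=7, stop 1=18, stop 4=25, stop 3=28 ⇒ stop 2
stop 2: stop 3=21, stop 1=24, stop 4=28 ⇒ stop 3
stop 3: stop 1=12, stop 4=36 ⇒ stop 1
stop 1: stop 4=37 ⇒ stop 4
NN route Base → stop 2 → stop 3 → stop 1 → stop 4 → Base costs 102.
Optimal: Base → stop 1 → stop 3 → stop 4 → stop 2 → Base costs 101 (by enumerating all 12 distinct tours).
Excess = 102 − 101 = 1.

The nearest-neighbour route is 1 miles longer than optimal.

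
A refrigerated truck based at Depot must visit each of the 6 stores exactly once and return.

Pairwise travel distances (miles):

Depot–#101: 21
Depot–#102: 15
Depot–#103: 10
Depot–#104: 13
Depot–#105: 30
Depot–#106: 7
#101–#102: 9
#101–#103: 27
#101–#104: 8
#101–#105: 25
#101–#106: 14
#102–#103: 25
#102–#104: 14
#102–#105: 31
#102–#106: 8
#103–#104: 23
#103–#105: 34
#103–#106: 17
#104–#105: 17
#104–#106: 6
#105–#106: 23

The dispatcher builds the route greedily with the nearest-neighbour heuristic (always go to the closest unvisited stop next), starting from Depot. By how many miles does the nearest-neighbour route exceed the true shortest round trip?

Depot: #106=7, #103=10, #104=13, #102=15, #101=21, #105=30 ⇒ #106
#106: #104=6, #102=8, #101=14, #103=17, #105=23 ⇒ #104
#104: #101=8, #102=14, #105=17, #103=23 ⇒ #101
#101: #102=9, #105=25, #103=27 ⇒ #102
#102: #103=25, #105=31 ⇒ #103
#103: #105=34 ⇒ #105
NN route Depot → #106 → #104 → #101 → #102 → #103 → #105 → Depot costs 119.
Optimal: Depot → #103 → #105 → #104 → #101 → #102 → #106 → Depot costs 93 (by enumerating all 360 distinct tours).
Excess = 119 − 93 = 26.

26 miles longer than the optimal tour.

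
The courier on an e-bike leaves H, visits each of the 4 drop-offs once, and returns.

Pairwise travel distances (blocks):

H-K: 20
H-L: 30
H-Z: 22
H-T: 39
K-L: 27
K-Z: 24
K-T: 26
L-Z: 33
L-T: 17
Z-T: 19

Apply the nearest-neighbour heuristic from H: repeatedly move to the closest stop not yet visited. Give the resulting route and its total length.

Total distance 110 blocks via the nearest-neighbour route H → K → Z → T → L → H.

From H: distances to unvisited — K=20, Z=22, L=30, T=39. Nearest is K (20).
From K: distances to unvisited — Z=24, T=26, L=27. Nearest is Z (24).
From Z: distances to unvisited — T=19, L=33. Nearest is T (19).
From T: distances to unvisited — L=17. Nearest is L (17).
Return L→H: 30.
Total = 20 + 24 + 19 + 17 + 30 = 110.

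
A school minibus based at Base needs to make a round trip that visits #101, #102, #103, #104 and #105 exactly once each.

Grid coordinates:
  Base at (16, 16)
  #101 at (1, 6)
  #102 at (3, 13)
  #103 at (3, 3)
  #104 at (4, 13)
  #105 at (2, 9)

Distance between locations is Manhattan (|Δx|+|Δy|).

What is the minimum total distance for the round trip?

56 — the shortest possible round trip.

With 5 stops there are 5!/2 = 60 distinct round trips (a route and its reverse cost the same).
Base - #101 - #102 - #103 - #104 - #105 - Base: 25+9+10+11+6+21 = 82
Base - #101 - #102 - #103 - #105 - #104 - Base: 25+9+10+7+6+15 = 72
Base - #101 - #102 - #104 - #103 - #105 - Base: 25+9+1+11+7+21 = 74
Base - #101 - #102 - #104 - #105 - #103 - Base: 25+9+1+6+7+26 = 74
Base - #101 - #102 - #105 - #103 - #104 - Base: 25+9+5+7+11+15 = 72
Base - #101 - #102 - #105 - #104 - #103 - Base: 25+9+5+6+11+26 = 82
Base - #101 - #103 - #102 - #104 - #105 - Base: 25+5+10+1+6+21 = 68
Base - #101 - #103 - #102 - #105 - #104 - Base: 25+5+10+5+6+15 = 66
Base - #101 - #103 - #104 - #102 - #105 - Base: 25+5+11+1+5+21 = 68
Base - #101 - #103 - #104 - #105 - #102 - Base: 25+5+11+6+5+16 = 68
Base - #101 - #103 - #105 - #102 - #104 - Base: 25+5+7+5+1+15 = 58
Base - #101 - #103 - #105 - #104 - #102 - Base: 25+5+7+6+1+16 = 60
Base - #101 - #104 - #102 - #103 - #105 - Base: 25+10+1+10+7+21 = 74
Base - #101 - #104 - #102 - #105 - #103 - Base: 25+10+1+5+7+26 = 74
… (46 more)
Base - #102 - #103 - #101 - #105 - #104 - Base: 16+10+5+4+6+15 = 56  ← best
The minimum is 56.
One optimal route: Base → #102 → #103 → #101 → #105 → #104 → Base (or its reverse).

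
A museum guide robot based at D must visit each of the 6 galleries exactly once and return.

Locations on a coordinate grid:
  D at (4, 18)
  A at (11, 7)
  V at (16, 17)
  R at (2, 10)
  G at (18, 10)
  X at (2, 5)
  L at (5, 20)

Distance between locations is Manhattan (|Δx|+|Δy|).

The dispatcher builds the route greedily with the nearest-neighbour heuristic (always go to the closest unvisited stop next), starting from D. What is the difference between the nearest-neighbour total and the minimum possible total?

Excess over optimum: 2.

From D: L=3, R=10, V=13, X=15, A=18, G=22 → choose L (3).
From L: R=13, V=14, X=18, A=19, G=23 → choose R (13).
From R: X=5, A=12, G=16, V=21 → choose X (5).
From X: A=11, G=21, V=26 → choose A (11).
From A: G=10, V=15 → choose G (10).
From G: V=9 → choose V (9).
NN route D → L → R → X → A → G → V → D costs 64.
Optimal: D → R → X → A → G → V → L → D costs 62 (by enumerating all 360 distinct tours).
Excess = 64 − 62 = 2.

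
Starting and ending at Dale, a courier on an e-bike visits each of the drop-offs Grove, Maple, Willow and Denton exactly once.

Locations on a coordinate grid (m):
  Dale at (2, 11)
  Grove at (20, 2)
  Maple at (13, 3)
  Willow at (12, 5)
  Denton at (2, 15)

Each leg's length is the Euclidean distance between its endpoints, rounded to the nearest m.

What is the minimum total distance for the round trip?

47 m — the shortest possible round trip.

With 4 stops there are 4!/2 = 12 distinct round trips (a route and its reverse cost the same).
Dale - Grove - Maple - Willow - Denton - Dale: 20+7+2+14+4 = 47
Dale - Grove - Maple - Denton - Willow - Dale: 20+7+16+14+12 = 69
Dale - Grove - Willow - Maple - Denton - Dale: 20+9+2+16+4 = 51
Dale - Grove - Willow - Denton - Maple - Dale: 20+9+14+16+14 = 73
Dale - Grove - Denton - Maple - Willow - Dale: 20+22+16+2+12 = 72
Dale - Grove - Denton - Willow - Maple - Dale: 20+22+14+2+14 = 72
Dale - Maple - Grove - Willow - Denton - Dale: 14+7+9+14+4 = 48
Dale - Maple - Grove - Denton - Willow - Dale: 14+7+22+14+12 = 69
Dale - Maple - Willow - Grove - Denton - Dale: 14+2+9+22+4 = 51
Dale - Maple - Denton - Grove - Willow - Dale: 14+16+22+9+12 = 73
Dale - Willow - Grove - Maple - Denton - Dale: 12+9+7+16+4 = 48
Dale - Willow - Maple - Grove - Denton - Dale: 12+2+7+22+4 = 47
The minimum is 47.
One optimal route: Dale → Grove → Maple → Willow → Denton → Dale (or its reverse).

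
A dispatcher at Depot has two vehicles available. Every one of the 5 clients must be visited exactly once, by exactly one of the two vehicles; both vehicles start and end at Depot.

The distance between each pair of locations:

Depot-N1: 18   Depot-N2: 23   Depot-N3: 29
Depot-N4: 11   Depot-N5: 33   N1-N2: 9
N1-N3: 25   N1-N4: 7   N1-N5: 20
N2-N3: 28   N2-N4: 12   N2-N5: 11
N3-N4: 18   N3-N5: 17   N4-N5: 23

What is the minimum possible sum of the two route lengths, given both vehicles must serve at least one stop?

Minimum combined distance: 106.

There are 2^4 − 1 = 15 ways to divide the 5 stops into two non-empty groups. For each, the best each vehicle can do is its own shortest tour through its group:
  {N1} + {N2, N3, N4, N5}: 36 + 80 = 116
  {N2} + {N1, N3, N4, N5}: 46 + 84 = 130
  {N1, N2} + {N3, N4, N5}: 50 + 79 = 129
  {N3} + {N1, N2, N4, N5}: 58 + 71 = 129
  {N1, N3} + {N2, N4, N5}: 72 + 67 = 139
  {N2, N3} + {N1, N4, N5}: 80 + 71 = 151
  … (15 splits in total)
  {N4} + {N1, N2, N3, N5}: 22 + 84 = 106  ← best
Best: vehicle 1 Depot → N4 → Depot = 22; vehicle 2 Depot → N1 → N2 → N5 → N3 → Depot = 84; combined 106.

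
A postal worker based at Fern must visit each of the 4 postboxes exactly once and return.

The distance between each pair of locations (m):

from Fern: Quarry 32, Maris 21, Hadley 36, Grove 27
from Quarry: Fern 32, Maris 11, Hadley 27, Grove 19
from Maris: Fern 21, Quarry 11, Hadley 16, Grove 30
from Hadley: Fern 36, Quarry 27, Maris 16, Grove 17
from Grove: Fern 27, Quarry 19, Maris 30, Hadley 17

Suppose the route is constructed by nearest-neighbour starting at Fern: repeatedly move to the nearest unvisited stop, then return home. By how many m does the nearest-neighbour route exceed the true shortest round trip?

From Fern: Maris=21, Grove=27, Quarry=32, Hadley=36 → choose Maris (21).
From Maris: Quarry=11, Hadley=16, Grove=30 → choose Quarry (11).
From Quarry: Grove=19, Hadley=27 → choose Grove (19).
From Grove: Hadley=17 → choose Hadley (17).
NN route Fern → Maris → Quarry → Grove → Hadley → Fern costs 104.
Optimal: Fern → Quarry → Maris → Hadley → Grove → Fern costs 103 (by enumerating all 12 distinct tours).
Excess = 104 − 103 = 1.

1 m longer than the optimal tour.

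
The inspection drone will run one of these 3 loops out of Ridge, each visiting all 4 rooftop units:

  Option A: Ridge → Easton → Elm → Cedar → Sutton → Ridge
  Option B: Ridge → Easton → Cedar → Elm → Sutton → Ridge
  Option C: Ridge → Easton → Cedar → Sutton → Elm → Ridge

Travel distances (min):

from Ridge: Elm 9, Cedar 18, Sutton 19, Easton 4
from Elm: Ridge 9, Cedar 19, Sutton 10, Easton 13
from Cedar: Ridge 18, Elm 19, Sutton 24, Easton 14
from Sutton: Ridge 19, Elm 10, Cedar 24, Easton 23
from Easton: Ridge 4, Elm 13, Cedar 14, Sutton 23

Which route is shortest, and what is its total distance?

61 min — Option C is the shortest.

Option A: 4 + 13 + 19 + 24 + 19 = 79
Option B: 4 + 14 + 19 + 10 + 19 = 66
Option C: 4 + 14 + 24 + 10 + 9 = 61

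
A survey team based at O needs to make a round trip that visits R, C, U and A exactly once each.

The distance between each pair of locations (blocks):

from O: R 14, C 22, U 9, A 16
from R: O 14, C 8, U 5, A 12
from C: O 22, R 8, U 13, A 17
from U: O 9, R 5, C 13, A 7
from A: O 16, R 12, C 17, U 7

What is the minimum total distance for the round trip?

O - R - C - U - A - O: 14+8+13+7+16 = 58
O - R - C - A - U - O: 14+8+17+7+9 = 55
O - R - U - C - A - O: 14+5+13+17+16 = 65
O - R - U - A - C - O: 14+5+7+17+22 = 65
O - R - A - C - U - O: 14+12+17+13+9 = 65
O - R - A - U - C - O: 14+12+7+13+22 = 68
O - C - R - U - A - O: 22+8+5+7+16 = 58
O - C - R - A - U - O: 22+8+12+7+9 = 58
O - C - U - R - A - O: 22+13+5+12+16 = 68
O - C - A - R - U - O: 22+17+12+5+9 = 65
O - U - R - C - A - O: 9+5+8+17+16 = 55
O - U - C - R - A - O: 9+13+8+12+16 = 58
The minimum is 55.
One optimal route: O → R → C → A → U → O (or its reverse).

Shortest round trip = 55 blocks.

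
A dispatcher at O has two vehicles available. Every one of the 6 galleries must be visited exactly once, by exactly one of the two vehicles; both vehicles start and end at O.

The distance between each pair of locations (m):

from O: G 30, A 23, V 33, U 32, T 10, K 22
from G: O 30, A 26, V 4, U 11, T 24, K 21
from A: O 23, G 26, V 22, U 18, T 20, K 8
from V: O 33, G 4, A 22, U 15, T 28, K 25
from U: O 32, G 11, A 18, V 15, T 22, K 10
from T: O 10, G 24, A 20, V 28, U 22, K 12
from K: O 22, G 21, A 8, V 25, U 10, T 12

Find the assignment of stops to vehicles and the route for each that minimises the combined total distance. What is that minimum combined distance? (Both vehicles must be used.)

109 m — the smallest possible combined total.

Check every non-empty split of the stops between the two vehicles; for each half take its own optimal tour:
  {G} + {A, V, U, T, K}: 60 + 92 = 152
  {A} + {G, V, U, T, K}: 46 + 80 = 126
  {G, A} + {V, U, T, K}: 79 + 80 = 159
  {V} + {G, A, U, T, K}: 66 + 86 = 152
  {G, V} + {A, U, T, K}: 67 + 73 = 140
  {A, V} + {G, U, T, K}: 78 + 73 = 151
  … (31 splits in total)
  {T} + {G, A, V, U, K}: 20 + 89 = 109  ← best
Best: vehicle 1 O → T → O = 20; vehicle 2 O → A → K → U → G → V → O = 89; combined 109.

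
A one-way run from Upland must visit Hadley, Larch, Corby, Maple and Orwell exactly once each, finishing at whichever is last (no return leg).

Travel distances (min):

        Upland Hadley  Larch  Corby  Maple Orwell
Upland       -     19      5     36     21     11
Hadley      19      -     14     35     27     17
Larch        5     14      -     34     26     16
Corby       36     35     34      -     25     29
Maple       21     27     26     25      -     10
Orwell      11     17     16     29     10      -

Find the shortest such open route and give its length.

There are 5! = 120 possible orderings.
Upland - Hadley - Larch - Corby - Maple - Orwell: 19+14+34+25+10 = 102
Upland - Hadley - Larch - Corby - Orwell - Maple: 19+14+34+29+10 = 106
Upland - Hadley - Larch - Maple - Corby - Orwell: 19+14+26+25+29 = 113
Upland - Hadley - Larch - Maple - Orwell - Corby: 19+14+26+10+29 = 98
Upland - Hadley - Larch - Orwell - Corby - Maple: 19+14+16+29+25 = 103
Upland - Hadley - Larch - Orwell - Maple - Corby: 19+14+16+10+25 = 84
Upland - Hadley - Corby - Larch - Maple - Orwell: 19+35+34+26+10 = 124
Upland - Hadley - Corby - Larch - Orwell - Maple: 19+35+34+16+10 = 114
Upland - Hadley - Corby - Maple - Larch - Orwell: 19+35+25+26+16 = 121
Upland - Hadley - Corby - Maple - Orwell - Larch: 19+35+25+10+16 = 105
Upland - Hadley - Corby - Orwell - Larch - Maple: 19+35+29+16+26 = 125
Upland - Hadley - Corby - Orwell - Maple - Larch: 19+35+29+10+26 = 119
Upland - Hadley - Maple - Larch - Corby - Orwell: 19+27+26+34+29 = 135
Upland - Hadley - Maple - Larch - Orwell - Corby: 19+27+26+16+29 = 117
… (106 more)
Upland - Larch - Hadley - Orwell - Maple - Corby: 5+14+17+10+25 = 71  ← best
The minimum is 71.
One shortest path: Upland → Larch → Hadley → Orwell → Maple → Corby.

Minimum one-way distance = 71 min.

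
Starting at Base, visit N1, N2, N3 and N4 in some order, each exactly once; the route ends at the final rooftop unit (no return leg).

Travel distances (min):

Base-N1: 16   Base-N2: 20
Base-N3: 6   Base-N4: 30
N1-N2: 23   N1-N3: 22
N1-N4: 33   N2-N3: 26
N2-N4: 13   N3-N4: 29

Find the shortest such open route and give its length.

64 min — the minimum one-way total.

There are 4! = 24 possible orderings.
Base → N1 → N2 → N3 → N4: 16+23+26+29 = 94
Base → N1 → N2 → N4 → N3: 16+23+13+29 = 81
Base → N1 → N3 → N2 → N4: 16+22+26+13 = 77
Base → N1 → N3 → N4 → N2: 16+22+29+13 = 80
Base → N1 → N4 → N2 → N3: 16+33+13+26 = 88
Base → N1 → N4 → N3 → N2: 16+33+29+26 = 104
Base → N2 → N1 → N3 → N4: 20+23+22+29 = 94
Base → N2 → N1 → N4 → N3: 20+23+33+29 = 105
Base → N2 → N3 → N1 → N4: 20+26+22+33 = 101
Base → N2 → N3 → N4 → N1: 20+26+29+33 = 108
Base → N2 → N4 → N1 → N3: 20+13+33+22 = 88
Base → N2 → N4 → N3 → N1: 20+13+29+22 = 84
Base → N3 → N1 → N2 → N4: 6+22+23+13 = 64
Base → N3 → N1 → N4 → N2: 6+22+33+13 = 74
… (10 more)
The minimum is 64.
One shortest path: Base → N3 → N1 → N2 → N4.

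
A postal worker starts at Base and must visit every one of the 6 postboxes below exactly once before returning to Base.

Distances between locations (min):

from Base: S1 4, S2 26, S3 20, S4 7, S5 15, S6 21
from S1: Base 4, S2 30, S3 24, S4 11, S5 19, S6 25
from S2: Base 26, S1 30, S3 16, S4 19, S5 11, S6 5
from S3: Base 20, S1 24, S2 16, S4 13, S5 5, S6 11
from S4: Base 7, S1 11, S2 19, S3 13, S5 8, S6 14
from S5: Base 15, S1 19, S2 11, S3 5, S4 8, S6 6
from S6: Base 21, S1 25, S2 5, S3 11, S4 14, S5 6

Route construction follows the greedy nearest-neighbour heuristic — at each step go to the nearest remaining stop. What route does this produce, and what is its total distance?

Nearest-neighbour total = 70 min; route Base → S1 → S4 → S5 → S3 → S6 → S2 → Base.

At Base the remaining stops are S1 4, S4 7, S5 15, S3 20, S6 21, S2 26; go to S1.
At S1 the remaining stops are S4 11, S5 19, S3 24, S6 25, S2 30; go to S4.
At S4 the remaining stops are S5 8, S3 13, S6 14, S2 19; go to S5.
At S5 the remaining stops are S3 5, S6 6, S2 11; go to S3.
At S3 the remaining stops are S6 11, S2 16; go to S6.
At S6 the remaining stops are S2 5; go to S2.
Return S2→Base: 26.
Total = 4 + 11 + 8 + 5 + 11 + 5 + 26 = 70.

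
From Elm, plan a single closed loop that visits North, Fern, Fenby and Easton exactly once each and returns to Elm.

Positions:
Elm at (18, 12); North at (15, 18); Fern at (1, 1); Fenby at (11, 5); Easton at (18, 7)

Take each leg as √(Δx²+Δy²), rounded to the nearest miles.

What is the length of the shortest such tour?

Elm→North→Fern→Fenby→Easton→Elm: 7+22+11+7+5 = 52
Elm→North→Fern→Easton→Fenby→Elm: 7+22+18+7+10 = 64
Elm→North→Fenby→Fern→Easton→Elm: 7+14+11+18+5 = 55
Elm→North→Fenby→Easton→Fern→Elm: 7+14+7+18+20 = 66
Elm→North→Easton→Fern→Fenby→Elm: 7+11+18+11+10 = 57
Elm→North→Easton→Fenby→Fern→Elm: 7+11+7+11+20 = 56
Elm→Fern→North→Fenby→Easton→Elm: 20+22+14+7+5 = 68
Elm→Fern→North→Easton→Fenby→Elm: 20+22+11+7+10 = 70
Elm→Fern→Fenby→North→Easton→Elm: 20+11+14+11+5 = 61
Elm→Fern→Easton→North→Fenby→Elm: 20+18+11+14+10 = 73
Elm→Fenby→North→Fern→Easton→Elm: 10+14+22+18+5 = 69
Elm→Fenby→Fern→North→Easton→Elm: 10+11+22+11+5 = 59
The minimum is 52.
One optimal route: Elm → North → Fern → Fenby → Easton → Elm (or its reverse).

Minimum total distance: 52 miles.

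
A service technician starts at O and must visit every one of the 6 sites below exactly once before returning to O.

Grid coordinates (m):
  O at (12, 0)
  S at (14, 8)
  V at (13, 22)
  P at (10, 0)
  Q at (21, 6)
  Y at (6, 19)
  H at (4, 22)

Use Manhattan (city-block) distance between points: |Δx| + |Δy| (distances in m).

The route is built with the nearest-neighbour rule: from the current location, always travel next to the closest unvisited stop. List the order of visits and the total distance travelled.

At O the remaining stops are P 2, S 10, Q 15, V 23, Y 25, H 30; go to P.
At P the remaining stops are S 12, Q 17, Y 23, V 25, H 28; go to S.
At S the remaining stops are Q 9, V 15, Y 19, H 24; go to Q.
At Q the remaining stops are V 24, Y 28, H 33; go to V.
At V the remaining stops are H 9, Y 10; go to H.
At H the remaining stops are Y 5; go to Y.
Return Y→O: 25.
Total = 2 + 12 + 9 + 24 + 9 + 5 + 25 = 86.

Total distance 86 m via the nearest-neighbour route O → P → S → Q → V → H → Y → O.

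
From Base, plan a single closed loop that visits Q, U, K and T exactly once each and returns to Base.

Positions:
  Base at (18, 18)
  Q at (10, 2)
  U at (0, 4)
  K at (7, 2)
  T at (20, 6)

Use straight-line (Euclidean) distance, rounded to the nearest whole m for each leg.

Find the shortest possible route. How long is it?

Shortest round trip = 56 m.

There are 12 distinct closed tours to check (reversals are equivalent).
Base - Q - U - K - T - Base: 18+10+7+14+12 = 61
Base - Q - U - T - K - Base: 18+10+20+14+19 = 81
Base - Q - K - U - T - Base: 18+3+7+20+12 = 60
Base - Q - K - T - U - Base: 18+3+14+20+23 = 78
Base - Q - T - U - K - Base: 18+11+20+7+19 = 75
Base - Q - T - K - U - Base: 18+11+14+7+23 = 73
Base - U - Q - K - T - Base: 23+10+3+14+12 = 62
Base - U - Q - T - K - Base: 23+10+11+14+19 = 77
Base - U - K - Q - T - Base: 23+7+3+11+12 = 56
Base - U - T - Q - K - Base: 23+20+11+3+19 = 76
Base - K - Q - U - T - Base: 19+3+10+20+12 = 64
Base - K - U - Q - T - Base: 19+7+10+11+12 = 59
The minimum is 56.
One optimal route: Base → U → K → Q → T → Base (or its reverse).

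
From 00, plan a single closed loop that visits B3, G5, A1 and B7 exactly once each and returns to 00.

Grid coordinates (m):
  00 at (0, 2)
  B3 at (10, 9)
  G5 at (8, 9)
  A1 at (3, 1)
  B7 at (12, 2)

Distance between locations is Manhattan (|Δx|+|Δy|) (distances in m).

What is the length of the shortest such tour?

Minimum total distance: 40 m.

With 4 stops there are 4!/2 = 12 distinct round trips (a route and its reverse cost the same).
00 → B3 → G5 → A1 → B7 → 00: 17+2+13+10+12 = 54
00 → B3 → G5 → B7 → A1 → 00: 17+2+11+10+4 = 44
00 → B3 → A1 → G5 → B7 → 00: 17+15+13+11+12 = 68
00 → B3 → A1 → B7 → G5 → 00: 17+15+10+11+15 = 68
00 → B3 → B7 → G5 → A1 → 00: 17+9+11+13+4 = 54
00 → B3 → B7 → A1 → G5 → 00: 17+9+10+13+15 = 64
00 → G5 → B3 → A1 → B7 → 00: 15+2+15+10+12 = 54
00 → G5 → B3 → B7 → A1 → 00: 15+2+9+10+4 = 40
00 → G5 → A1 → B3 → B7 → 00: 15+13+15+9+12 = 64
00 → G5 → B7 → B3 → A1 → 00: 15+11+9+15+4 = 54
00 → A1 → B3 → G5 → B7 → 00: 4+15+2+11+12 = 44
00 → A1 → G5 → B3 → B7 → 00: 4+13+2+9+12 = 40
The minimum is 40.
One optimal route: 00 → G5 → B3 → B7 → A1 → 00 (or its reverse).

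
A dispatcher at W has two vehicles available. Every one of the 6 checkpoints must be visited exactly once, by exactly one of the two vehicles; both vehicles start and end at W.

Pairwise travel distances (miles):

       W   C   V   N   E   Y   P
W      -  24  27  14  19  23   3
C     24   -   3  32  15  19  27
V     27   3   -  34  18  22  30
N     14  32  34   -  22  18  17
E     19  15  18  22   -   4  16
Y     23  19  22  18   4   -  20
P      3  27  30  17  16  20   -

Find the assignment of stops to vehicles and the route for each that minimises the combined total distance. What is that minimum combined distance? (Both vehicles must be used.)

87 miles — the smallest possible combined total.

Check every non-empty split of the stops between the two vehicles; for each half take its own optimal tour:
  {C} + {V, N, E, Y, P}: 48 + 87 = 135
  {V} + {C, N, E, Y, P}: 54 + 81 = 135
  {C, V} + {N, E, Y, P}: 54 + 55 = 109
  {N} + {C, V, E, Y, P}: 28 + 72 = 100
  {C, N} + {V, E, Y, P}: 70 + 72 = 142
  {V, N} + {C, E, Y, P}: 75 + 66 = 141
  … (31 splits in total)
  {C, V, N, E, Y} + {P}: 81 + 6 = 87  ← best
Best: vehicle 1 W → C → V → E → Y → N → W = 81; vehicle 2 W → P → W = 6; combined 87.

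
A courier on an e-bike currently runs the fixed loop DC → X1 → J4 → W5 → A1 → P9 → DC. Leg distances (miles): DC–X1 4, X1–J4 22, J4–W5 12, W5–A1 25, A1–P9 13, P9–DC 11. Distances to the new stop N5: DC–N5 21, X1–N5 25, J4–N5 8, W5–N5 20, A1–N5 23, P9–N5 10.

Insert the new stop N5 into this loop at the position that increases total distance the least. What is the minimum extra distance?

Minimum extra distance: 11 miles, inserting N5 between X1 and J4.

Insertion cost between consecutive stops i–j is d(i,N5) + d(N5,j) − d(i,j):
  between DC and X1: 21 + 25 − 4 = 42
  between X1 and J4: 25 + 8 − 22 = 11
  between J4 and W5: 8 + 20 − 12 = 16
  between W5 and A1: 20 + 23 − 25 = 18
  between A1 and P9: 23 + 10 − 13 = 20
  between P9 and DC: 10 + 21 − 11 = 20
Cheapest insertion is between X1 and J4, adding 11.
New total = 87 + 11 = 98.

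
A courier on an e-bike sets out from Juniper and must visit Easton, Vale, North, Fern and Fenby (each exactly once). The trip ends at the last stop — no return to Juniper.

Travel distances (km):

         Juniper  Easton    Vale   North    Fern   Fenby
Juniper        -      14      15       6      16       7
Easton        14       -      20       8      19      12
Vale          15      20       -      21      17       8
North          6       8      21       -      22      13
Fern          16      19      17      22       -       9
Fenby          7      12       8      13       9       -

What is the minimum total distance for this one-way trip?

There are 5! = 120 possible orderings.
Juniper → Easton → Vale → North → Fern → Fenby: 14+20+21+22+9 = 86
Juniper → Easton → Vale → North → Fenby → Fern: 14+20+21+13+9 = 77
Juniper → Easton → Vale → Fern → North → Fenby: 14+20+17+22+13 = 86
Juniper → Easton → Vale → Fern → Fenby → North: 14+20+17+9+13 = 73
Juniper → Easton → Vale → Fenby → North → Fern: 14+20+8+13+22 = 77
Juniper → Easton → Vale → Fenby → Fern → North: 14+20+8+9+22 = 73
Juniper → Easton → North → Vale → Fern → Fenby: 14+8+21+17+9 = 69
Juniper → Easton → North → Vale → Fenby → Fern: 14+8+21+8+9 = 60
Juniper → Easton → North → Fern → Vale → Fenby: 14+8+22+17+8 = 69
Juniper → Easton → North → Fern → Fenby → Vale: 14+8+22+9+8 = 61
Juniper → Easton → North → Fenby → Vale → Fern: 14+8+13+8+17 = 60
Juniper → Easton → North → Fenby → Fern → Vale: 14+8+13+9+17 = 61
Juniper → Easton → Fern → Vale → North → Fenby: 14+19+17+21+13 = 84
Juniper → Easton → Fern → Vale → Fenby → North: 14+19+17+8+13 = 71
… (106 more)
Juniper → North → Easton → Fern → Fenby → Vale: 6+8+19+9+8 = 50  ← best
The minimum is 50.
One shortest path: Juniper → North → Easton → Fern → Fenby → Vale.

Minimum one-way distance = 50 km.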